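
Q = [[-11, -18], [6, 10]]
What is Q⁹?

tr Q = -1 and det Q = -2, so the characteristic polynomial is λ² − (-1)λ + (-2) with roots 1 and -2.
Eigenvectors give P = [[-3, -2], [2, 1]] with P⁻¹ = [[1, 2], [-2, -3]], and Q = P·diag(1, -2)·P⁻¹.
Then Q⁹ = P·diag(1, -512)·P⁻¹ = [[-3, 1024], [2, -512]] · [[1, 2], [-2, -3]] = [[-2051, -3078], [1026, 1540]].

[[-2051, -3078], [1026, 1540]]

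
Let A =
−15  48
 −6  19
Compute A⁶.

[[−5823, 17472], [−2184, 6553]]

tr A = 4 and det A = 3, so the characteristic polynomial is λ² − (4)λ + (3) with roots 3 and 1.
Eigenvectors give P = [[−8, 3], [−3, 1]] with P⁻¹ = [[1, −3], [3, −8]], and A = P·diag(3, 1)·P⁻¹.
Then A⁶ = P·diag(729, 1)·P⁻¹ = [[−5832, 3], [−2187, 1]] · [[1, −3], [3, −8]] = [[−5823, 17472], [−2184, 6553]].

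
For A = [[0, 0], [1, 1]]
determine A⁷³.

[[0, 0], [1, 1]]

A² = A (a projection; rank 1, trace 1), so A⁷³ = A.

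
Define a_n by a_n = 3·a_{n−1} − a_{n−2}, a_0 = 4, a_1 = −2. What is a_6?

−508

With companion matrix A = [[3, −1], [1, 0]], [a_n, a_{n−1}]ᵀ = A·[a_{n−1}, a_{n−2}]ᵀ, so [a_6, a_5]ᵀ = A⁵·[a_1, a_0]ᵀ.
A⁵ = [[144, −55], [55, −21]], giving [a_6, a_5]ᵀ = [[−508], [−194]].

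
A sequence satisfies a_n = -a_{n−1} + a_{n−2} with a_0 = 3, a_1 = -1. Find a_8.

With companion matrix T = [[-1, 1], [1, 0]], [a_n, a_{n−1}]ᵀ = T·[a_{n−1}, a_{n−2}]ᵀ, so [a_8, a_7]ᵀ = T⁷·[a_1, a_0]ᵀ.
T⁷ = [[-21, 13], [13, -8]], giving [a_8, a_7]ᵀ = [[60], [-37]].

60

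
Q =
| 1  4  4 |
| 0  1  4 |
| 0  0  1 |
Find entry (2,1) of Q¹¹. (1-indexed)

Q = I + N where N = [[0, 4, 4], [0, 0, 4], [0, 0, 0]] is strictly upper-triangular, so N³ = 0.
(I + N)¹¹ = I + 11·N + 55·N² = [[1, 44, 924], [0, 1, 44], [0, 0, 1]].

0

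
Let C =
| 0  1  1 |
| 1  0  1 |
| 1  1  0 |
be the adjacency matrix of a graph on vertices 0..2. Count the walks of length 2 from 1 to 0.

The number of length-2 walks from vertex 1 to vertex 0 is entry (1,0) of C², where C is the adjacency matrix.
C² = [[2, 1, 1], [1, 2, 1], [1, 1, 2]]

1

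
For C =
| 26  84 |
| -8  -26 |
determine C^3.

[[104, 336], [-32, -104]]

tr C = 0 and det C = -4, so the characteristic polynomial is λ² − (0)λ + (-4) with roots -2 and 2.
Eigenvectors give P = [[-3, 7], [1, -2]] with P⁻¹ = [[2, 7], [1, 3]], and C = P·diag(-2, 2)·P⁻¹.
Then C^3 = P·diag(-8, 8)·P⁻¹ = [[24, 56], [-8, -16]] · [[2, 7], [1, 3]] = [[104, 336], [-32, -104]].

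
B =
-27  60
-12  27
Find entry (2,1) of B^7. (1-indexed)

tr B = 0 and det B = -9, so the characteristic polynomial is λ² − (0)λ + (-9) with roots -3 and 3.
Eigenvectors give P = [[5, 2], [2, 1]] with P⁻¹ = [[1, -2], [-2, 5]], and B = P·diag(-3, 3)·P⁻¹.
Then B^7 = P·diag(-2187, 2187)·P⁻¹ = [[-10935, 4374], [-4374, 2187]] · [[1, -2], [-2, 5]] = [[-19683, 43740], [-8748, 19683]].

-8748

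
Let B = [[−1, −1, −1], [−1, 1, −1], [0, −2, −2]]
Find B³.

[[−4, −8, −12], [−4, 0, −8], [−4, −12, −16]]

B² = [[2, 2, 4], [0, 4, 2], [2, 2, 6]]
B³ = [[−4, −8, −12], [−4, 0, −8], [−4, −12, −16]]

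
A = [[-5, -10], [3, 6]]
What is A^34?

A² = A (a projection; rank 1, trace 1), so A^34 = A.

[[-5, -10], [3, 6]]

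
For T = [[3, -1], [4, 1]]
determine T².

[[5, -4], [16, -3]]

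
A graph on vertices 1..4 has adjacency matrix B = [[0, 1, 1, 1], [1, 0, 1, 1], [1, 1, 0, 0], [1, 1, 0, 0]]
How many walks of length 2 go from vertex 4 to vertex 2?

The number of length-2 walks from vertex 4 to vertex 2 is entry (4,2) of B^2, where B is the adjacency matrix.
B^2 = [[3, 2, 1, 1], [2, 3, 1, 1], [1, 1, 2, 2], [1, 1, 2, 2]]

1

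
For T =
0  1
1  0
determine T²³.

T² = I (check: tr T = 0 and det T = -1), so T²³ = T since 23 is odd.

[[0, 1], [1, 0]]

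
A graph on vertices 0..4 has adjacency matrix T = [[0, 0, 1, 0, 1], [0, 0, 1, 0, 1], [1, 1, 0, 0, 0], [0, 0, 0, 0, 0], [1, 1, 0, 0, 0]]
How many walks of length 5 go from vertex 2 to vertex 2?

The number of length-5 walks from vertex 2 to vertex 2 is entry (2,2) of T⁵, where T is the adjacency matrix.
T² = [[2, 2, 0, 0, 0], [2, 2, 0, 0, 0], [0, 0, 2, 0, 2], [0, 0, 0, 0, 0], [0, 0, 2, 0, 2]]
T³ = [[0, 0, 4, 0, 4], [0, 0, 4, 0, 4], [4, 4, 0, 0, 0], [0, 0, 0, 0, 0], [4, 4, 0, 0, 0]]
T⁴ = [[8, 8, 0, 0, 0], [8, 8, 0, 0, 0], [0, 0, 8, 0, 8], [0, 0, 0, 0, 0], [0, 0, 8, 0, 8]]
T⁵ = [[0, 0, 16, 0, 16], [0, 0, 16, 0, 16], [16, 16, 0, 0, 0], [0, 0, 0, 0, 0], [16, 16, 0, 0, 0]]

0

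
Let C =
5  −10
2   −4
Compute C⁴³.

C² = C (a projection; rank 1, trace 1), so C⁴³ = C.

[[5, −10], [2, −4]]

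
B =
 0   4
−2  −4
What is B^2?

[[−8, −16], [8, 8]]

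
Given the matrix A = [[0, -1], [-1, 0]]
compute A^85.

A² = I (check: tr A = 0 and det A = -1), so A^85 = A since 85 is odd.

[[0, -1], [-1, 0]]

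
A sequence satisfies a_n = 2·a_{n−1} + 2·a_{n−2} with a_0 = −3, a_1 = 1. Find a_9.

With companion matrix M = [[2, 2], [1, 0]], [a_n, a_{n−1}]ᵀ = M·[a_{n−1}, a_{n−2}]ᵀ, so [a_9, a_8]ᵀ = M^8·[a_1, a_0]ᵀ.
M^8 = [[2448, 1792], [896, 656]], giving [a_9, a_8]ᵀ = [[−2928], [−1072]].

−2928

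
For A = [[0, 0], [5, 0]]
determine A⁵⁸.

[[0, 0], [0, 0]]

A is strictly triangular, hence nilpotent: A² = 0, so A⁵⁸ = 0.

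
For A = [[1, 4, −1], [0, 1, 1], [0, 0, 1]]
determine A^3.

[[1, 12, 9], [0, 1, 3], [0, 0, 1]]

A = I + N where N = [[0, 4, −1], [0, 0, 1], [0, 0, 0]] is strictly upper-triangular, so N^3 = 0.
(I + N)^3 = I + 3·N + 3·N^2 = [[1, 12, 9], [0, 1, 3], [0, 0, 1]].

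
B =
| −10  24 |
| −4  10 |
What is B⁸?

[[256, 0], [0, 256]]

tr B = 0 and det B = −4, so the characteristic polynomial is λ² − (0)λ + (−4) with roots 2 and −2.
Eigenvectors give P = [[2, 3], [1, 1]] with P⁻¹ = [[−1, 3], [1, −2]], and B = P·diag(2, −2)·P⁻¹.
Then B⁸ = P·diag(256, 256)·P⁻¹ = [[512, 768], [256, 256]] · [[−1, 3], [1, −2]] = [[256, 0], [0, 256]].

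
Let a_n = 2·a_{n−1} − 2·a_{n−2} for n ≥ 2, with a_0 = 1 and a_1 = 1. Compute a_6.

0

With companion matrix Q = [[2, −2], [1, 0]], [a_n, a_{n−1}]ᵀ = Q·[a_{n−1}, a_{n−2}]ᵀ, so [a_6, a_5]ᵀ = Q^5·[a_1, a_0]ᵀ.
Q^5 = [[−8, 8], [−4, 0]], giving [a_6, a_5]ᵀ = [[0], [−4]].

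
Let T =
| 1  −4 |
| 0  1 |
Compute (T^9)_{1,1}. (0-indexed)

1

T = I + N where N = [[0, −4], [0, 0]] is strictly upper-triangular, so N^2 = 0.
(I + N)^9 = I + 9·N = [[1, −36], [0, 1]].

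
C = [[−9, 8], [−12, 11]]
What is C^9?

tr C = 2 and det C = −3, so the characteristic polynomial is λ² − (2)λ + (−3) with roots −1 and 3.
Eigenvectors give P = [[1, −2], [1, −3]] with P⁻¹ = [[3, −2], [1, −1]], and C = P·diag(−1, 3)·P⁻¹.
Then C^9 = P·diag(−1, 19683)·P⁻¹ = [[−1, −39366], [−1, −59049]] · [[3, −2], [1, −1]] = [[−39369, 39368], [−59052, 59051]].

[[−39369, 39368], [−59052, 59051]]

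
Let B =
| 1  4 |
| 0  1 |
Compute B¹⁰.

B = I + N where N = [[0, 4], [0, 0]] is strictly upper-triangular, so N² = 0.
(I + N)¹⁰ = I + 10·N = [[1, 40], [0, 1]].

[[1, 40], [0, 1]]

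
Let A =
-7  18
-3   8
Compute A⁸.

tr A = 1 and det A = -2, so the characteristic polynomial is λ² − (1)λ + (-2) with roots -1 and 2.
Eigenvectors give P = [[3, 2], [1, 1]] with P⁻¹ = [[1, -2], [-1, 3]], and A = P·diag(-1, 2)·P⁻¹.
Then A⁸ = P·diag(1, 256)·P⁻¹ = [[3, 512], [1, 256]] · [[1, -2], [-1, 3]] = [[-509, 1530], [-255, 766]].

[[-509, 1530], [-255, 766]]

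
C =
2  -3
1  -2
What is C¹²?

C² = I (check: tr C = 0 and det C = -1), so C¹² = I since 12 is even.

[[1, 0], [0, 1]]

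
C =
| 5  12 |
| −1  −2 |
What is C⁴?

[[61, 180], [−15, −44]]

tr C = 3 and det C = 2, so the characteristic polynomial is λ² − (3)λ + (2) with roots 1 and 2.
Eigenvectors give P = [[−3, 4], [1, −1]] with P⁻¹ = [[1, 4], [1, 3]], and C = P·diag(1, 2)·P⁻¹.
Then C⁴ = P·diag(1, 16)·P⁻¹ = [[−3, 64], [1, −16]] · [[1, 4], [1, 3]] = [[61, 180], [−15, −44]].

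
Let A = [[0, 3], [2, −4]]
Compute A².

[[6, −12], [−8, 22]]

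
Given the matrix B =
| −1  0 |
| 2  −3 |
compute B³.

tr B = −4 and det B = 3, so the characteristic polynomial is λ² − (−4)λ + (3) with roots −3 and −1.
Eigenvectors give P = [[0, −1], [1, −1]] with P⁻¹ = [[−1, 1], [−1, 0]], and B = P·diag(−3, −1)·P⁻¹.
Then B³ = P·diag(−27, −1)·P⁻¹ = [[0, 1], [−27, 1]] · [[−1, 1], [−1, 0]] = [[−1, 0], [26, −27]].

[[−1, 0], [26, −27]]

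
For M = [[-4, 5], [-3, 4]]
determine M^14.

M² = I (check: tr M = 0 and det M = -1), so M^14 = I since 14 is even.

[[1, 0], [0, 1]]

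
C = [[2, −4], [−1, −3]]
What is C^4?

C^2 = [[8, 4], [1, 13]]
C^3 = [[12, −44], [−11, −43]]
C^4 = [[68, 84], [21, 173]]

[[68, 84], [21, 173]]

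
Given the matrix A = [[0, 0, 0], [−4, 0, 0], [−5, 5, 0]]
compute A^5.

[[0, 0, 0], [0, 0, 0], [0, 0, 0]]

A is strictly triangular, hence nilpotent: A^3 = 0, so A^5 = 0.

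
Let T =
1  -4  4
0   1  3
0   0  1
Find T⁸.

[[1, -32, -304], [0, 1, 24], [0, 0, 1]]

T = I + N where N = [[0, -4, 4], [0, 0, 3], [0, 0, 0]] is strictly upper-triangular, so N³ = 0.
(I + N)⁸ = I + 8·N + 28·N² = [[1, -32, -304], [0, 1, 24], [0, 0, 1]].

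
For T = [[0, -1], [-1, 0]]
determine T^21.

[[0, -1], [-1, 0]]

T² = I (check: tr T = 0 and det T = -1), so T^21 = T since 21 is odd.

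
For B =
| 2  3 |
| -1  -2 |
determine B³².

[[1, 0], [0, 1]]

B² = I (check: tr B = 0 and det B = -1), so B³² = I since 32 is even.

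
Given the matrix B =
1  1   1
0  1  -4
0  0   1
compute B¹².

[[1, 12, -252], [0, 1, -48], [0, 0, 1]]

B = I + N where N = [[0, 1, 1], [0, 0, -4], [0, 0, 0]] is strictly upper-triangular, so N³ = 0.
(I + N)¹² = I + 12·N + 66·N² = [[1, 12, -252], [0, 1, -48], [0, 0, 1]].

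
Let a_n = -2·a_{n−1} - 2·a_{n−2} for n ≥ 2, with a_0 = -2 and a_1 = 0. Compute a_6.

With companion matrix Q = [[-2, -2], [1, 0]], [a_n, a_{n−1}]ᵀ = Q·[a_{n−1}, a_{n−2}]ᵀ, so [a_6, a_5]ᵀ = Q⁵·[a_1, a_0]ᵀ.
Q⁵ = [[8, 8], [-4, 0]], giving [a_6, a_5]ᵀ = [[-16], [0]].

-16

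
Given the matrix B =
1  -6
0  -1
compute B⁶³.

B² = I (check: tr B = 0 and det B = -1), so B⁶³ = B since 63 is odd.

[[1, -6], [0, -1]]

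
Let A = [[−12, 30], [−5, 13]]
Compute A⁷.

[[−4758, 13890], [−2315, 6817]]

tr A = 1 and det A = −6, so the characteristic polynomial is λ² − (1)λ + (−6) with roots 3 and −2.
Eigenvectors give P = [[2, −3], [1, −1]] with P⁻¹ = [[−1, 3], [−1, 2]], and A = P·diag(3, −2)·P⁻¹.
Then A⁷ = P·diag(2187, −128)·P⁻¹ = [[4374, 384], [2187, 128]] · [[−1, 3], [−1, 2]] = [[−4758, 13890], [−2315, 6817]].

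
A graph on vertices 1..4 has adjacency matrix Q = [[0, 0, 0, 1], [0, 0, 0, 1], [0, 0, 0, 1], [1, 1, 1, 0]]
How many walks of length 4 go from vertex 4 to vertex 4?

The number of length-4 walks from vertex 4 to vertex 4 is entry (4,4) of Q⁴, where Q is the adjacency matrix.
Q² = [[1, 1, 1, 0], [1, 1, 1, 0], [1, 1, 1, 0], [0, 0, 0, 3]]
Q³ = [[0, 0, 0, 3], [0, 0, 0, 3], [0, 0, 0, 3], [3, 3, 3, 0]]
Q⁴ = [[3, 3, 3, 0], [3, 3, 3, 0], [3, 3, 3, 0], [0, 0, 0, 9]]

9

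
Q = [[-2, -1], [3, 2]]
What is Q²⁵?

Q² = I (check: tr Q = 0 and det Q = -1), so Q²⁵ = Q since 25 is odd.

[[-2, -1], [3, 2]]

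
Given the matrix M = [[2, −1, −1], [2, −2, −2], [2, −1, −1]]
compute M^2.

[[0, 1, 1], [−4, 4, 4], [0, 1, 1]]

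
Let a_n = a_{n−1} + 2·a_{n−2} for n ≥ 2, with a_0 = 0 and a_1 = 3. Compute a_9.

513

With companion matrix T = [[1, 2], [1, 0]], [a_n, a_{n−1}]ᵀ = T·[a_{n−1}, a_{n−2}]ᵀ, so [a_9, a_8]ᵀ = T⁸·[a_1, a_0]ᵀ.
T⁸ = [[171, 170], [85, 86]], giving [a_9, a_8]ᵀ = [[513], [255]].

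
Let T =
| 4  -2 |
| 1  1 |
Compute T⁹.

[[38854, -38342], [19171, -18659]]

tr T = 5 and det T = 6, so the characteristic polynomial is λ² − (5)λ + (6) with roots 2 and 3.
Eigenvectors give P = [[-1, -2], [-1, -1]] with P⁻¹ = [[1, -2], [-1, 1]], and T = P·diag(2, 3)·P⁻¹.
Then T⁹ = P·diag(512, 19683)·P⁻¹ = [[-512, -39366], [-512, -19683]] · [[1, -2], [-1, 1]] = [[38854, -38342], [19171, -18659]].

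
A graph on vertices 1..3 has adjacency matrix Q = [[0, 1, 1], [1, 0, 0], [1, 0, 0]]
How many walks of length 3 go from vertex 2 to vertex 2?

The number of length-3 walks from vertex 2 to vertex 2 is entry (2,2) of Q³, where Q is the adjacency matrix.
Q² = [[2, 0, 0], [0, 1, 1], [0, 1, 1]]
Q³ = [[0, 2, 2], [2, 0, 0], [2, 0, 0]]

0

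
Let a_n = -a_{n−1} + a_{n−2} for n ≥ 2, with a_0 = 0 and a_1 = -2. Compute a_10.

With companion matrix C = [[-1, 1], [1, 0]], [a_n, a_{n−1}]ᵀ = C·[a_{n−1}, a_{n−2}]ᵀ, so [a_10, a_9]ᵀ = C^9·[a_1, a_0]ᵀ.
C^9 = [[-55, 34], [34, -21]], giving [a_10, a_9]ᵀ = [[110], [-68]].

110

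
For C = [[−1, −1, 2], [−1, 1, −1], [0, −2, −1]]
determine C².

[[2, −4, −3], [0, 4, −2], [2, 0, 3]]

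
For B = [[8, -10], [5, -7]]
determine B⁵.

tr B = 1 and det B = -6, so the characteristic polynomial is λ² − (1)λ + (-6) with roots 3 and -2.
Eigenvectors give P = [[2, 1], [1, 1]] with P⁻¹ = [[1, -1], [-1, 2]], and B = P·diag(3, -2)·P⁻¹.
Then B⁵ = P·diag(243, -32)·P⁻¹ = [[486, -32], [243, -32]] · [[1, -1], [-1, 2]] = [[518, -550], [275, -307]].

[[518, -550], [275, -307]]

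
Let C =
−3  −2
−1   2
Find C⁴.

[[123, 34], [17, 38]]

C² = [[11, 2], [1, 6]]
C³ = [[−35, −18], [−9, 10]]
C⁴ = [[123, 34], [17, 38]]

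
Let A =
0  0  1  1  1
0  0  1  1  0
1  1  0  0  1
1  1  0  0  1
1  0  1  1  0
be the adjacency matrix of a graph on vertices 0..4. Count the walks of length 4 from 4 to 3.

11

The number of length-4 walks from vertex 4 to vertex 3 is entry (4,3) of A⁴, where A is the adjacency matrix.
A² = [[3, 2, 1, 1, 2], [2, 2, 0, 0, 2], [1, 0, 3, 3, 1], [1, 0, 3, 3, 1], [2, 2, 1, 1, 3]]
A³ = [[4, 2, 7, 7, 5], [2, 0, 6, 6, 2], [7, 6, 2, 2, 7], [7, 6, 2, 2, 7], [5, 2, 7, 7, 4]]
A⁴ = [[19, 14, 11, 11, 18], [14, 12, 4, 4, 14], [11, 4, 20, 20, 11], [11, 4, 20, 20, 11], [18, 14, 11, 11, 19]]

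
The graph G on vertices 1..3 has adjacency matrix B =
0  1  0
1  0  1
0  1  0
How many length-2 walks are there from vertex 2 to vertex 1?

The number of length-2 walks from vertex 2 to vertex 1 is entry (2,1) of B², where B is the adjacency matrix.
B² = [[1, 0, 1], [0, 2, 0], [1, 0, 1]]

0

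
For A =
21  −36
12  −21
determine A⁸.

tr A = 0 and det A = −9, so the characteristic polynomial is λ² − (0)λ + (−9) with roots 3 and −3.
Eigenvectors give P = [[2, −3], [1, −2]] with P⁻¹ = [[2, −3], [1, −2]], and A = P·diag(3, −3)·P⁻¹.
Then A⁸ = P·diag(6561, 6561)·P⁻¹ = [[13122, −19683], [6561, −13122]] · [[2, −3], [1, −2]] = [[6561, 0], [0, 6561]].

[[6561, 0], [0, 6561]]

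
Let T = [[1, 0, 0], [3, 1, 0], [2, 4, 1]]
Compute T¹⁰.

T = I + N where N = [[0, 0, 0], [3, 0, 0], [2, 4, 0]] is strictly lower-triangular, so N³ = 0.
(I + N)¹⁰ = I + 10·N + 45·N² = [[1, 0, 0], [30, 1, 0], [560, 40, 1]].

[[1, 0, 0], [30, 1, 0], [560, 40, 1]]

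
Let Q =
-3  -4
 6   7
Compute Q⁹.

tr Q = 4 and det Q = 3, so the characteristic polynomial is λ² − (4)λ + (3) with roots 1 and 3.
Eigenvectors give P = [[1, 2], [-1, -3]] with P⁻¹ = [[3, 2], [-1, -1]], and Q = P·diag(1, 3)·P⁻¹.
Then Q⁹ = P·diag(1, 19683)·P⁻¹ = [[1, 39366], [-1, -59049]] · [[3, 2], [-1, -1]] = [[-39363, -39364], [59046, 59047]].

[[-39363, -39364], [59046, 59047]]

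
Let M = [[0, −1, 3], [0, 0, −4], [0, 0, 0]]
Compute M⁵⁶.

[[0, 0, 0], [0, 0, 0], [0, 0, 0]]

M is strictly triangular, hence nilpotent: M³ = 0, so M⁵⁶ = 0.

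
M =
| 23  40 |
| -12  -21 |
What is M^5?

[[1463, 2440], [-732, -1221]]

tr M = 2 and det M = -3, so the characteristic polynomial is λ² − (2)λ + (-3) with roots -1 and 3.
Eigenvectors give P = [[5, 2], [-3, -1]] with P⁻¹ = [[-1, -2], [3, 5]], and M = P·diag(-1, 3)·P⁻¹.
Then M^5 = P·diag(-1, 243)·P⁻¹ = [[-5, 486], [3, -243]] · [[-1, -2], [3, 5]] = [[1463, 2440], [-732, -1221]].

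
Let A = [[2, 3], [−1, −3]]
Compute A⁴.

A² = [[1, −3], [1, 6]]
A³ = [[5, 12], [−4, −15]]
A⁴ = [[−2, −21], [7, 33]]

[[−2, −21], [7, 33]]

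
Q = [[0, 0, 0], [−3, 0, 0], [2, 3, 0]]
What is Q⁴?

[[0, 0, 0], [0, 0, 0], [0, 0, 0]]

Q is strictly triangular, hence nilpotent: Q³ = 0, so Q⁴ = 0.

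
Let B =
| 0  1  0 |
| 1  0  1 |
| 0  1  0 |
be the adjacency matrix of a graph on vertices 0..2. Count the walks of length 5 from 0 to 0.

The number of length-5 walks from vertex 0 to vertex 0 is entry (0,0) of B⁵, where B is the adjacency matrix.
B² = [[1, 0, 1], [0, 2, 0], [1, 0, 1]]
B³ = [[0, 2, 0], [2, 0, 2], [0, 2, 0]]
B⁴ = [[2, 0, 2], [0, 4, 0], [2, 0, 2]]
B⁵ = [[0, 4, 0], [4, 0, 4], [0, 4, 0]]

0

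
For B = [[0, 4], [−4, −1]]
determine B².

[[−16, −4], [4, −15]]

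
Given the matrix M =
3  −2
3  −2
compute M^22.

[[3, −2], [3, −2]]

M² = M (a projection; rank 1, trace 1), so M^22 = M.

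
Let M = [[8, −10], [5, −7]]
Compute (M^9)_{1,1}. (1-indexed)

39878

tr M = 1 and det M = −6, so the characteristic polynomial is λ² − (1)λ + (−6) with roots 3 and −2.
Eigenvectors give P = [[2, −1], [1, −1]] with P⁻¹ = [[1, −1], [1, −2]], and M = P·diag(3, −2)·P⁻¹.
Then M^9 = P·diag(19683, −512)·P⁻¹ = [[39366, 512], [19683, 512]] · [[1, −1], [1, −2]] = [[39878, −40390], [20195, −20707]].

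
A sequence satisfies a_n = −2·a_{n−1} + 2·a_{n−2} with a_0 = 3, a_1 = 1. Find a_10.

8000

With companion matrix A = [[−2, 2], [1, 0]], [a_n, a_{n−1}]ᵀ = A·[a_{n−1}, a_{n−2}]ᵀ, so [a_10, a_9]ᵀ = A⁹·[a_1, a_0]ᵀ.
A⁹ = [[−6688, 4896], [2448, −1792]], giving [a_10, a_9]ᵀ = [[8000], [−2928]].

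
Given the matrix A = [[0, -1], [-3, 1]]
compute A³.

[[3, -4], [-12, 7]]

A² = [[3, -1], [-3, 4]]
A³ = [[3, -4], [-12, 7]]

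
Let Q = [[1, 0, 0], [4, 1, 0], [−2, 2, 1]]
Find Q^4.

Q = I + N where N = [[0, 0, 0], [4, 0, 0], [−2, 2, 0]] is strictly lower-triangular, so N^3 = 0.
(I + N)^4 = I + 4·N + 6·N^2 = [[1, 0, 0], [16, 1, 0], [40, 8, 1]].

[[1, 0, 0], [16, 1, 0], [40, 8, 1]]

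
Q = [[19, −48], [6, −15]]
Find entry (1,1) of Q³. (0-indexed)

−207

tr Q = 4 and det Q = 3, so the characteristic polynomial is λ² − (4)λ + (3) with roots 1 and 3.
Eigenvectors give P = [[−8, 3], [−3, 1]] with P⁻¹ = [[1, −3], [3, −8]], and Q = P·diag(1, 3)·P⁻¹.
Then Q³ = P·diag(1, 27)·P⁻¹ = [[−8, 81], [−3, 27]] · [[1, −3], [3, −8]] = [[235, −624], [78, −207]].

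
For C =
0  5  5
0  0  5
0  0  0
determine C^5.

[[0, 0, 0], [0, 0, 0], [0, 0, 0]]

C is strictly triangular, hence nilpotent: C^3 = 0, so C^5 = 0.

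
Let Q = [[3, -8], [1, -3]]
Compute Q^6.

[[1, 0], [0, 1]]

Q² = I (check: tr Q = 0 and det Q = -1), so Q^6 = I since 6 is even.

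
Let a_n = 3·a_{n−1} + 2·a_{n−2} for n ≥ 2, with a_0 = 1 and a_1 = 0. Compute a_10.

44726

With companion matrix B = [[3, 2], [1, 0]], [a_n, a_{n−1}]ᵀ = B·[a_{n−1}, a_{n−2}]ᵀ, so [a_10, a_9]ᵀ = B⁹·[a_1, a_0]ᵀ.
B⁹ = [[79647, 44726], [22363, 12558]], giving [a_10, a_9]ᵀ = [[44726], [12558]].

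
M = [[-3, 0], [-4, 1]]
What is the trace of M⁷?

tr M = -2 and det M = -3, so the characteristic polynomial is λ² − (-2)λ + (-3) with roots 1 and -3.
Eigenvectors give P = [[0, 1], [-1, 1]] with P⁻¹ = [[1, -1], [1, 0]], and M = P·diag(1, -3)·P⁻¹.
Then M⁷ = P·diag(1, -2187)·P⁻¹ = [[0, -2187], [-1, -2187]] · [[1, -1], [1, 0]] = [[-2187, 0], [-2188, 1]].

-2186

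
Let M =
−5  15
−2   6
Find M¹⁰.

[[−5, 15], [−2, 6]]

M² = M (a projection; rank 1, trace 1), so M¹⁰ = M.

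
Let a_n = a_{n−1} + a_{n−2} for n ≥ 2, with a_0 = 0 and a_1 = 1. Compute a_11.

With companion matrix M = [[1, 1], [1, 0]], [a_n, a_{n−1}]ᵀ = M·[a_{n−1}, a_{n−2}]ᵀ, so [a_11, a_10]ᵀ = M¹⁰·[a_1, a_0]ᵀ.
M¹⁰ = [[89, 55], [55, 34]], giving [a_11, a_10]ᵀ = [[89], [55]].

89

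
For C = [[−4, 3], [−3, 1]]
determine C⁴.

C² = [[7, −9], [9, −8]]
C³ = [[−1, 12], [−12, 19]]
C⁴ = [[−32, 9], [−9, −17]]

[[−32, 9], [−9, −17]]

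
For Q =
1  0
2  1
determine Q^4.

[[1, 0], [8, 1]]

Q = I + N where N = [[0, 0], [2, 0]] is strictly lower-triangular, so N^2 = 0.
(I + N)^4 = I + 4·N = [[1, 0], [8, 1]].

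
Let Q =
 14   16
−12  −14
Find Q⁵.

tr Q = 0 and det Q = −4, so the characteristic polynomial is λ² − (0)λ + (−4) with roots −2 and 2.
Eigenvectors give P = [[1, −4], [−1, 3]] with P⁻¹ = [[−3, −4], [−1, −1]], and Q = P·diag(−2, 2)·P⁻¹.
Then Q⁵ = P·diag(−32, 32)·P⁻¹ = [[−32, −128], [32, 96]] · [[−3, −4], [−1, −1]] = [[224, 256], [−192, −224]].

[[224, 256], [−192, −224]]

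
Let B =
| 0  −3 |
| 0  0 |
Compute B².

B is strictly triangular, hence nilpotent: B² = 0, so B² = 0.

[[0, 0], [0, 0]]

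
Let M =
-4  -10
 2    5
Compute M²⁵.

[[-4, -10], [2, 5]]

M² = M (a projection; rank 1, trace 1), so M²⁵ = M.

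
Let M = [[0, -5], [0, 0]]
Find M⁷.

M is strictly triangular, hence nilpotent: M² = 0, so M⁷ = 0.

[[0, 0], [0, 0]]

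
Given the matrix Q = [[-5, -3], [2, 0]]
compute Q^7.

[[-6305, -6177], [4118, 3990]]

tr Q = -5 and det Q = 6, so the characteristic polynomial is λ² − (-5)λ + (6) with roots -2 and -3.
Eigenvectors give P = [[-1, 3], [1, -2]] with P⁻¹ = [[2, 3], [1, 1]], and Q = P·diag(-2, -3)·P⁻¹.
Then Q^7 = P·diag(-128, -2187)·P⁻¹ = [[128, -6561], [-128, 4374]] · [[2, 3], [1, 1]] = [[-6305, -6177], [4118, 3990]].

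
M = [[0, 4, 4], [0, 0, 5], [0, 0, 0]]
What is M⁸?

[[0, 0, 0], [0, 0, 0], [0, 0, 0]]

M is strictly triangular, hence nilpotent: M³ = 0, so M⁸ = 0.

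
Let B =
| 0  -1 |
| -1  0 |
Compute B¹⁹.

[[0, -1], [-1, 0]]

B² = I (check: tr B = 0 and det B = -1), so B¹⁹ = B since 19 is odd.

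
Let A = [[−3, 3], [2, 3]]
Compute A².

[[15, 0], [0, 15]]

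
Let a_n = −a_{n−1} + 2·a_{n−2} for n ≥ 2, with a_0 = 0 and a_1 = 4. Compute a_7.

172

With companion matrix M = [[−1, 2], [1, 0]], [a_n, a_{n−1}]ᵀ = M·[a_{n−1}, a_{n−2}]ᵀ, so [a_7, a_6]ᵀ = M⁶·[a_1, a_0]ᵀ.
M⁶ = [[43, −42], [−21, 22]], giving [a_7, a_6]ᵀ = [[172], [−84]].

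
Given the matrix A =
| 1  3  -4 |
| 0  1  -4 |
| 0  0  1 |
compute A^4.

[[1, 12, -88], [0, 1, -16], [0, 0, 1]]

A = I + N where N = [[0, 3, -4], [0, 0, -4], [0, 0, 0]] is strictly upper-triangular, so N^3 = 0.
(I + N)^4 = I + 4·N + 6·N^2 = [[1, 12, -88], [0, 1, -16], [0, 0, 1]].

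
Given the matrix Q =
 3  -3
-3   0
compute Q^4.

[[405, -243], [-243, 162]]

Q^2 = [[18, -9], [-9, 9]]
Q^3 = [[81, -54], [-54, 27]]
Q^4 = [[405, -243], [-243, 162]]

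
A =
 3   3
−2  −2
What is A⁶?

A² = A (a projection; rank 1, trace 1), so A⁶ = A.

[[3, 3], [−2, −2]]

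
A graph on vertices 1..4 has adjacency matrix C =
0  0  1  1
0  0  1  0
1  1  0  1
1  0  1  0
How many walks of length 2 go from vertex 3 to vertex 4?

1

The number of length-2 walks from vertex 3 to vertex 4 is entry (3,4) of C², where C is the adjacency matrix.
C² = [[2, 1, 1, 1], [1, 1, 0, 1], [1, 0, 3, 1], [1, 1, 1, 2]]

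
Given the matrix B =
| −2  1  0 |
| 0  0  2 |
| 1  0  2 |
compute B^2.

[[4, −2, 2], [2, 0, 4], [0, 1, 4]]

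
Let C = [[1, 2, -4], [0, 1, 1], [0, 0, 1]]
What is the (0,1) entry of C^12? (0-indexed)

24

C = I + N where N = [[0, 2, -4], [0, 0, 1], [0, 0, 0]] is strictly upper-triangular, so N^3 = 0.
(I + N)^12 = I + 12·N + 66·N^2 = [[1, 24, 84], [0, 1, 12], [0, 0, 1]].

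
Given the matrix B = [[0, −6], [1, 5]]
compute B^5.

[[−390, −1266], [211, 665]]

tr B = 5 and det B = 6, so the characteristic polynomial is λ² − (5)λ + (6) with roots 3 and 2.
Eigenvectors give P = [[−2, 3], [1, −1]] with P⁻¹ = [[1, 3], [1, 2]], and B = P·diag(3, 2)·P⁻¹.
Then B^5 = P·diag(243, 32)·P⁻¹ = [[−486, 96], [243, −32]] · [[1, 3], [1, 2]] = [[−390, −1266], [211, 665]].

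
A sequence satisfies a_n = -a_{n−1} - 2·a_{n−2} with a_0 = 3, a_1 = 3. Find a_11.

3

With companion matrix M = [[-1, -2], [1, 0]], [a_n, a_{n−1}]ᵀ = M·[a_{n−1}, a_{n−2}]ᵀ, so [a_11, a_10]ᵀ = M^10·[a_1, a_0]ᵀ.
M^10 = [[23, -22], [11, 34]], giving [a_11, a_10]ᵀ = [[3], [135]].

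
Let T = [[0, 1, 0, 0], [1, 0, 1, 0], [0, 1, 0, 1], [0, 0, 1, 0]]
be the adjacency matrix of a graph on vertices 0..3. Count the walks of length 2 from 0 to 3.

0

The number of length-2 walks from vertex 0 to vertex 3 is entry (0,3) of T², where T is the adjacency matrix.
T² = [[1, 0, 1, 0], [0, 2, 0, 1], [1, 0, 2, 0], [0, 1, 0, 1]]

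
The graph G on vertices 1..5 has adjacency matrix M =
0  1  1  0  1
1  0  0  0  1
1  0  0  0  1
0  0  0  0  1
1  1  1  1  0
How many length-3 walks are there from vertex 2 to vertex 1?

5

The number of length-3 walks from vertex 2 to vertex 1 is entry (2,1) of M³, where M is the adjacency matrix.
M² = [[3, 1, 1, 1, 2], [1, 2, 2, 1, 1], [1, 2, 2, 1, 1], [1, 1, 1, 1, 0], [2, 1, 1, 0, 4]]
M³ = [[4, 5, 5, 2, 6], [5, 2, 2, 1, 6], [5, 2, 2, 1, 6], [2, 1, 1, 0, 4], [6, 6, 6, 4, 4]]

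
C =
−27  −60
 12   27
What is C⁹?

tr C = 0 and det C = −9, so the characteristic polynomial is λ² − (0)λ + (−9) with roots −3 and 3.
Eigenvectors give P = [[−5, −2], [2, 1]] with P⁻¹ = [[−1, −2], [2, 5]], and C = P·diag(−3, 3)·P⁻¹.
Then C⁹ = P·diag(−19683, 19683)·P⁻¹ = [[98415, −39366], [−39366, 19683]] · [[−1, −2], [2, 5]] = [[−177147, −393660], [78732, 177147]].

[[−177147, −393660], [78732, 177147]]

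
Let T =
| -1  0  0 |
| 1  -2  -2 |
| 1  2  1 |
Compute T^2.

[[1, 0, 0], [-5, 0, 2], [2, -2, -3]]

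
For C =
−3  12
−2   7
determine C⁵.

tr C = 4 and det C = 3, so the characteristic polynomial is λ² − (4)λ + (3) with roots 3 and 1.
Eigenvectors give P = [[2, −3], [1, −1]] with P⁻¹ = [[−1, 3], [−1, 2]], and C = P·diag(3, 1)·P⁻¹.
Then C⁵ = P·diag(243, 1)·P⁻¹ = [[486, −3], [243, −1]] · [[−1, 3], [−1, 2]] = [[−483, 1452], [−242, 727]].

[[−483, 1452], [−242, 727]]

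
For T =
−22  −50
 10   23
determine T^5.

tr T = 1 and det T = −6, so the characteristic polynomial is λ² − (1)λ + (−6) with roots 3 and −2.
Eigenvectors give P = [[−2, 5], [1, −2]] with P⁻¹ = [[2, 5], [1, 2]], and T = P·diag(3, −2)·P⁻¹.
Then T^5 = P·diag(243, −32)·P⁻¹ = [[−486, −160], [243, 64]] · [[2, 5], [1, 2]] = [[−1132, −2750], [550, 1343]].

[[−1132, −2750], [550, 1343]]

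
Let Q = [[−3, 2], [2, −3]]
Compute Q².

[[13, −12], [−12, 13]]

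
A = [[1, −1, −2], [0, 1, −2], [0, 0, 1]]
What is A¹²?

A = I + N where N = [[0, −1, −2], [0, 0, −2], [0, 0, 0]] is strictly upper-triangular, so N³ = 0.
(I + N)¹² = I + 12·N + 66·N² = [[1, −12, 108], [0, 1, −24], [0, 0, 1]].

[[1, −12, 108], [0, 1, −24], [0, 0, 1]]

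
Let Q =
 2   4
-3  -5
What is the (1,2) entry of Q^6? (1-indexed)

tr Q = -3 and det Q = 2, so the characteristic polynomial is λ² − (-3)λ + (2) with roots -1 and -2.
Eigenvectors give P = [[-4, -1], [3, 1]] with P⁻¹ = [[-1, -1], [3, 4]], and Q = P·diag(-1, -2)·P⁻¹.
Then Q^6 = P·diag(1, 64)·P⁻¹ = [[-4, -64], [3, 64]] · [[-1, -1], [3, 4]] = [[-188, -252], [189, 253]].

-252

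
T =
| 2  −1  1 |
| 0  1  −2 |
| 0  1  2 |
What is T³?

[[8, 0, 20], [0, −7, −10], [0, 5, −2]]

T² = [[4, −2, 6], [0, −1, −6], [0, 3, 2]]
T³ = [[8, 0, 20], [0, −7, −10], [0, 5, −2]]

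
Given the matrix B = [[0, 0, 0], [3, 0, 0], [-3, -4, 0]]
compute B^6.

[[0, 0, 0], [0, 0, 0], [0, 0, 0]]

B is strictly triangular, hence nilpotent: B^3 = 0, so B^6 = 0.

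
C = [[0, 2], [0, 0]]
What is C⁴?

C is strictly triangular, hence nilpotent: C² = 0, so C⁴ = 0.

[[0, 0], [0, 0]]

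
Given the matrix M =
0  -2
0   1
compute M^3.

M^2 = [[0, -2], [0, 1]]
M^3 = [[0, -2], [0, 1]]

[[0, -2], [0, 1]]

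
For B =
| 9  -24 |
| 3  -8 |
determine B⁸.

[[9, -24], [3, -8]]

B² = B (a projection; rank 1, trace 1), so B⁸ = B.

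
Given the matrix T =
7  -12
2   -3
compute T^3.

[[79, -156], [26, -51]]

tr T = 4 and det T = 3, so the characteristic polynomial is λ² − (4)λ + (3) with roots 1 and 3.
Eigenvectors give P = [[2, -3], [1, -1]] with P⁻¹ = [[-1, 3], [-1, 2]], and T = P·diag(1, 3)·P⁻¹.
Then T^3 = P·diag(1, 27)·P⁻¹ = [[2, -81], [1, -27]] · [[-1, 3], [-1, 2]] = [[79, -156], [26, -51]].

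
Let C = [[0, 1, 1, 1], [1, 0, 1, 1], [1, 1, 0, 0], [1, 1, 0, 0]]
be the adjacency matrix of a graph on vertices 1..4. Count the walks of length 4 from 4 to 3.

10

The number of length-4 walks from vertex 4 to vertex 3 is entry (4,3) of C^4, where C is the adjacency matrix.
C^2 = [[3, 2, 1, 1], [2, 3, 1, 1], [1, 1, 2, 2], [1, 1, 2, 2]]
C^3 = [[4, 5, 5, 5], [5, 4, 5, 5], [5, 5, 2, 2], [5, 5, 2, 2]]
C^4 = [[15, 14, 9, 9], [14, 15, 9, 9], [9, 9, 10, 10], [9, 9, 10, 10]]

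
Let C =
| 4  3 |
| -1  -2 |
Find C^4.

[[157, 84], [-28, -11]]

C^2 = [[13, 6], [-2, 1]]
C^3 = [[46, 27], [-9, -8]]
C^4 = [[157, 84], [-28, -11]]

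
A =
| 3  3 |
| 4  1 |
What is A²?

[[21, 12], [16, 13]]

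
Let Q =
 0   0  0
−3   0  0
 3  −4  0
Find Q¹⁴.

Q is strictly triangular, hence nilpotent: Q³ = 0, so Q¹⁴ = 0.

[[0, 0, 0], [0, 0, 0], [0, 0, 0]]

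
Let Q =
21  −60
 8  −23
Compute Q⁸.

tr Q = −2 and det Q = −3, so the characteristic polynomial is λ² − (−2)λ + (−3) with roots −3 and 1.
Eigenvectors give P = [[−5, 3], [−2, 1]] with P⁻¹ = [[1, −3], [2, −5]], and Q = P·diag(−3, 1)·P⁻¹.
Then Q⁸ = P·diag(6561, 1)·P⁻¹ = [[−32805, 3], [−13122, 1]] · [[1, −3], [2, −5]] = [[−32799, 98400], [−13120, 39361]].

[[−32799, 98400], [−13120, 39361]]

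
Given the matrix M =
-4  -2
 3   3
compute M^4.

M^2 = [[10, 2], [-3, 3]]
M^3 = [[-34, -14], [21, 15]]
M^4 = [[94, 26], [-39, 3]]

[[94, 26], [-39, 3]]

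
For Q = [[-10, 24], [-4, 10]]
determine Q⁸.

[[256, 0], [0, 256]]

tr Q = 0 and det Q = -4, so the characteristic polynomial is λ² − (0)λ + (-4) with roots -2 and 2.
Eigenvectors give P = [[3, 2], [1, 1]] with P⁻¹ = [[1, -2], [-1, 3]], and Q = P·diag(-2, 2)·P⁻¹.
Then Q⁸ = P·diag(256, 256)·P⁻¹ = [[768, 512], [256, 256]] · [[1, -2], [-1, 3]] = [[256, 0], [0, 256]].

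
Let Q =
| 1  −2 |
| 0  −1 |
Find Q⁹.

Q² = I (check: tr Q = 0 and det Q = −1), so Q⁹ = Q since 9 is odd.

[[1, −2], [0, −1]]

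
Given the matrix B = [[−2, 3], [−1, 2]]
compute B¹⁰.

B² = I (check: tr B = 0 and det B = −1), so B¹⁰ = I since 10 is even.

[[1, 0], [0, 1]]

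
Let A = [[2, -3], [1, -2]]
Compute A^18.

A² = I (check: tr A = 0 and det A = -1), so A^18 = I since 18 is even.

[[1, 0], [0, 1]]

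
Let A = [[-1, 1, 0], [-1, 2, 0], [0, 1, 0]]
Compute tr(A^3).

4

A^2 = [[0, 1, 0], [-1, 3, 0], [-1, 2, 0]]
A^3 = [[-1, 2, 0], [-2, 5, 0], [-1, 3, 0]]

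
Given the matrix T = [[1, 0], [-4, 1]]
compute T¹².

T = I + N where N = [[0, 0], [-4, 0]] is strictly lower-triangular, so N² = 0.
(I + N)¹² = I + 12·N = [[1, 0], [-48, 1]].

[[1, 0], [-48, 1]]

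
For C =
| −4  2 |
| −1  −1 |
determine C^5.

tr C = −5 and det C = 6, so the characteristic polynomial is λ² − (−5)λ + (6) with roots −3 and −2.
Eigenvectors give P = [[−2, −1], [−1, −1]] with P⁻¹ = [[−1, 1], [1, −2]], and C = P·diag(−3, −2)·P⁻¹.
Then C^5 = P·diag(−243, −32)·P⁻¹ = [[486, 32], [243, 32]] · [[−1, 1], [1, −2]] = [[−454, 422], [−211, 179]].

[[−454, 422], [−211, 179]]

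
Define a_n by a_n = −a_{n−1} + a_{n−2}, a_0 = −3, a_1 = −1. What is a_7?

11

With companion matrix T = [[−1, 1], [1, 0]], [a_n, a_{n−1}]ᵀ = T·[a_{n−1}, a_{n−2}]ᵀ, so [a_7, a_6]ᵀ = T^6·[a_1, a_0]ᵀ.
T^6 = [[13, −8], [−8, 5]], giving [a_7, a_6]ᵀ = [[11], [−7]].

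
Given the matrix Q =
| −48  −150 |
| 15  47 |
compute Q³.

tr Q = −1 and det Q = −6, so the characteristic polynomial is λ² − (−1)λ + (−6) with roots 2 and −3.
Eigenvectors give P = [[−3, 10], [1, −3]] with P⁻¹ = [[3, 10], [1, 3]], and Q = P·diag(2, −3)·P⁻¹.
Then Q³ = P·diag(8, −27)·P⁻¹ = [[−24, −270], [8, 81]] · [[3, 10], [1, 3]] = [[−342, −1050], [105, 323]].

[[−342, −1050], [105, 323]]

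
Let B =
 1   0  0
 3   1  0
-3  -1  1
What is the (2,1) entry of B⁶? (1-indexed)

18

B = I + N where N = [[0, 0, 0], [3, 0, 0], [-3, -1, 0]] is strictly lower-triangular, so N³ = 0.
(I + N)⁶ = I + 6·N + 15·N² = [[1, 0, 0], [18, 1, 0], [-63, -6, 1]].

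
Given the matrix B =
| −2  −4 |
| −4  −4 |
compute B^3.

B^2 = [[20, 24], [24, 32]]
B^3 = [[−136, −176], [−176, −224]]

[[−136, −176], [−176, −224]]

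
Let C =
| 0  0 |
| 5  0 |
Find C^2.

[[0, 0], [0, 0]]

C is strictly triangular, hence nilpotent: C^2 = 0, so C^2 = 0.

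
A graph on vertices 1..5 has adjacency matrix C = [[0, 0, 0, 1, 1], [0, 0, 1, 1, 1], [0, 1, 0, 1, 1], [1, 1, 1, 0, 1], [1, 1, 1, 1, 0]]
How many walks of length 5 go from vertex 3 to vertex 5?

The number of length-5 walks from vertex 3 to vertex 5 is entry (3,5) of C⁵, where C is the adjacency matrix.
C² = [[2, 2, 2, 1, 1], [2, 3, 2, 2, 2], [2, 2, 3, 2, 2], [1, 2, 2, 4, 3], [1, 2, 2, 3, 4]]
C³ = [[2, 4, 4, 7, 7], [4, 6, 7, 9, 9], [4, 7, 6, 9, 9], [7, 9, 9, 8, 9], [7, 9, 9, 9, 8]]
C⁴ = [[14, 18, 18, 17, 17], [18, 25, 24, 26, 26], [18, 24, 25, 26, 26], [17, 26, 26, 34, 33], [17, 26, 26, 33, 34]]
C⁵ = [[34, 52, 52, 67, 67], [52, 76, 77, 93, 93], [52, 77, 76, 93, 93], [67, 93, 93, 102, 103], [67, 93, 93, 103, 102]]

93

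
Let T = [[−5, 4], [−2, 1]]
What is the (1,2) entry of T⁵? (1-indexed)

tr T = −4 and det T = 3, so the characteristic polynomial is λ² − (−4)λ + (3) with roots −3 and −1.
Eigenvectors give P = [[2, 1], [1, 1]] with P⁻¹ = [[1, −1], [−1, 2]], and T = P·diag(−3, −1)·P⁻¹.
Then T⁵ = P·diag(−243, −1)·P⁻¹ = [[−486, −1], [−243, −1]] · [[1, −1], [−1, 2]] = [[−485, 484], [−242, 241]].

484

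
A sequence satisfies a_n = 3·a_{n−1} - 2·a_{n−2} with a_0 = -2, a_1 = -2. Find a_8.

-2

With companion matrix Q = [[3, -2], [1, 0]], [a_n, a_{n−1}]ᵀ = Q·[a_{n−1}, a_{n−2}]ᵀ, so [a_8, a_7]ᵀ = Q⁷·[a_1, a_0]ᵀ.
Q⁷ = [[255, -254], [127, -126]], giving [a_8, a_7]ᵀ = [[-2], [-2]].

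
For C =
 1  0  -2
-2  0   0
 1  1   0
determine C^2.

[[-1, -2, -2], [-2, 0, 4], [-1, 0, -2]]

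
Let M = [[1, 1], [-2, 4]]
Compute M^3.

tr M = 5 and det M = 6, so the characteristic polynomial is λ² − (5)λ + (6) with roots 3 and 2.
Eigenvectors give P = [[-1, 1], [-2, 1]] with P⁻¹ = [[1, -1], [2, -1]], and M = P·diag(3, 2)·P⁻¹.
Then M^3 = P·diag(27, 8)·P⁻¹ = [[-27, 8], [-54, 8]] · [[1, -1], [2, -1]] = [[-11, 19], [-38, 46]].

[[-11, 19], [-38, 46]]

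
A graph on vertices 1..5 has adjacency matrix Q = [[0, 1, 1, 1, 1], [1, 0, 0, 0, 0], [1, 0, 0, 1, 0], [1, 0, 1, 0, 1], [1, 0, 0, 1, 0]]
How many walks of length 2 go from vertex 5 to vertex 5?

2

The number of length-2 walks from vertex 5 to vertex 5 is entry (5,5) of Q², where Q is the adjacency matrix.
Q² = [[4, 0, 1, 2, 1], [0, 1, 1, 1, 1], [1, 1, 2, 1, 2], [2, 1, 1, 3, 1], [1, 1, 2, 1, 2]]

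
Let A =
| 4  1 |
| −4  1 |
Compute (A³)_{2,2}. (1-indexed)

A² = [[12, 5], [−20, −3]]
A³ = [[28, 17], [−68, −23]]

−23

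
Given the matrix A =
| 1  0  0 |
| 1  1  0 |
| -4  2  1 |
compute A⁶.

A = I + N where N = [[0, 0, 0], [1, 0, 0], [-4, 2, 0]] is strictly lower-triangular, so N³ = 0.
(I + N)⁶ = I + 6·N + 15·N² = [[1, 0, 0], [6, 1, 0], [6, 12, 1]].

[[1, 0, 0], [6, 1, 0], [6, 12, 1]]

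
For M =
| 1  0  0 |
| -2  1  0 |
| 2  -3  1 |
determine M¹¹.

[[1, 0, 0], [-22, 1, 0], [352, -33, 1]]

M = I + N where N = [[0, 0, 0], [-2, 0, 0], [2, -3, 0]] is strictly lower-triangular, so N³ = 0.
(I + N)¹¹ = I + 11·N + 55·N² = [[1, 0, 0], [-22, 1, 0], [352, -33, 1]].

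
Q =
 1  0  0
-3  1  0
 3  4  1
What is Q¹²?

[[1, 0, 0], [-36, 1, 0], [-756, 48, 1]]

Q = I + N where N = [[0, 0, 0], [-3, 0, 0], [3, 4, 0]] is strictly lower-triangular, so N³ = 0.
(I + N)¹² = I + 12·N + 66·N² = [[1, 0, 0], [-36, 1, 0], [-756, 48, 1]].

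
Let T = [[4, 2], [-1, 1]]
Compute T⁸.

[[12866, 12610], [-6305, -6049]]

tr T = 5 and det T = 6, so the characteristic polynomial is λ² − (5)λ + (6) with roots 2 and 3.
Eigenvectors give P = [[-1, -2], [1, 1]] with P⁻¹ = [[1, 2], [-1, -1]], and T = P·diag(2, 3)·P⁻¹.
Then T⁸ = P·diag(256, 6561)·P⁻¹ = [[-256, -13122], [256, 6561]] · [[1, 2], [-1, -1]] = [[12866, 12610], [-6305, -6049]].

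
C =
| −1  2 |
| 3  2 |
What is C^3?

C^2 = [[7, 2], [3, 10]]
C^3 = [[−1, 18], [27, 26]]

[[−1, 18], [27, 26]]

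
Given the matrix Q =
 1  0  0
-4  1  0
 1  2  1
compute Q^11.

[[1, 0, 0], [-44, 1, 0], [-429, 22, 1]]

Q = I + N where N = [[0, 0, 0], [-4, 0, 0], [1, 2, 0]] is strictly lower-triangular, so N^3 = 0.
(I + N)^11 = I + 11·N + 55·N^2 = [[1, 0, 0], [-44, 1, 0], [-429, 22, 1]].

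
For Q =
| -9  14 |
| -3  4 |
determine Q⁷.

tr Q = -5 and det Q = 6, so the characteristic polynomial is λ² − (-5)λ + (6) with roots -3 and -2.
Eigenvectors give P = [[-7, 2], [-3, 1]] with P⁻¹ = [[-1, 2], [-3, 7]], and Q = P·diag(-3, -2)·P⁻¹.
Then Q⁷ = P·diag(-2187, -128)·P⁻¹ = [[15309, -256], [6561, -128]] · [[-1, 2], [-3, 7]] = [[-14541, 28826], [-6177, 12226]].

[[-14541, 28826], [-6177, 12226]]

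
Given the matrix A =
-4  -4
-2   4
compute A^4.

A^2 = [[24, 0], [0, 24]]
A^3 = [[-96, -96], [-48, 96]]
A^4 = [[576, 0], [0, 576]]

[[576, 0], [0, 576]]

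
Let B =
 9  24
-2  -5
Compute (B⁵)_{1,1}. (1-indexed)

tr B = 4 and det B = 3, so the characteristic polynomial is λ² − (4)λ + (3) with roots 3 and 1.
Eigenvectors give P = [[4, -3], [-1, 1]] with P⁻¹ = [[1, 3], [1, 4]], and B = P·diag(3, 1)·P⁻¹.
Then B⁵ = P·diag(243, 1)·P⁻¹ = [[972, -3], [-243, 1]] · [[1, 3], [1, 4]] = [[969, 2904], [-242, -725]].

969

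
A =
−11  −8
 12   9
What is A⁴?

[[241, 160], [−240, −159]]

tr A = −2 and det A = −3, so the characteristic polynomial is λ² − (−2)λ + (−3) with roots 1 and −3.
Eigenvectors give P = [[2, 1], [−3, −1]] with P⁻¹ = [[−1, −1], [3, 2]], and A = P·diag(1, −3)·P⁻¹.
Then A⁴ = P·diag(1, 81)·P⁻¹ = [[2, 81], [−3, −81]] · [[−1, −1], [3, 2]] = [[241, 160], [−240, −159]].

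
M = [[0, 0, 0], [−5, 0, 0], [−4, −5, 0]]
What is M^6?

[[0, 0, 0], [0, 0, 0], [0, 0, 0]]

M is strictly triangular, hence nilpotent: M^3 = 0, so M^6 = 0.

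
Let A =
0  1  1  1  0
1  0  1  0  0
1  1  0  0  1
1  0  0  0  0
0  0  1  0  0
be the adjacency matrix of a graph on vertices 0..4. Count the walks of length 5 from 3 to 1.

The number of length-5 walks from vertex 3 to vertex 1 is entry (3,1) of A⁵, where A is the adjacency matrix.
A² = [[3, 1, 1, 0, 1], [1, 2, 1, 1, 1], [1, 1, 3, 1, 0], [0, 1, 1, 1, 0], [1, 1, 0, 0, 1]]
A³ = [[2, 4, 5, 3, 1], [4, 2, 4, 1, 1], [5, 4, 2, 1, 3], [3, 1, 1, 0, 1], [1, 1, 3, 1, 0]]
A⁴ = [[12, 7, 7, 2, 5], [7, 8, 7, 4, 4], [7, 7, 12, 5, 2], [2, 4, 5, 3, 1], [5, 4, 2, 1, 3]]
A⁵ = [[16, 19, 24, 12, 7], [19, 14, 19, 7, 7], [24, 19, 16, 7, 12], [12, 7, 7, 2, 5], [7, 7, 12, 5, 2]]

7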